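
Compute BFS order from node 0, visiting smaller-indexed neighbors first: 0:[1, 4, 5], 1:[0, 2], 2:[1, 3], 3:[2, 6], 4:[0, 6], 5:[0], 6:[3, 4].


BFS queue: start with [0]
Visit order: [0, 1, 4, 5, 2, 6, 3]


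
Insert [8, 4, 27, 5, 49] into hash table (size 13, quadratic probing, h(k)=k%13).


Insertions: 8->slot 8; 4->slot 4; 27->slot 1; 5->slot 5; 49->slot 10
Table: [None, 27, None, None, 4, 5, None, None, 8, None, 49, None, None]


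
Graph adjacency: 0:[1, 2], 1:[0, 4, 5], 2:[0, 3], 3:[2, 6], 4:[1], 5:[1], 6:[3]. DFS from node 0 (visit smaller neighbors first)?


DFS stack-based: start with [0]
Visit order: [0, 1, 4, 5, 2, 3, 6]


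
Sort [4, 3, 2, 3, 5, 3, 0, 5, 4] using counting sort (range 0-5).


Count array: [1, 0, 1, 3, 2, 2]
Reconstruct: [0, 2, 3, 3, 3, 4, 4, 5, 5]


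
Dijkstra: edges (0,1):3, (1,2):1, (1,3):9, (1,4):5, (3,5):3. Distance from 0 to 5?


Dijkstra from 0:
Distances: {0: 0, 1: 3, 2: 4, 3: 12, 4: 8, 5: 15}
Shortest distance to 5 = 15, path = [0, 1, 3, 5]


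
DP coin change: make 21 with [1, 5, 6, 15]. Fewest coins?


dp[0]=0; dp[i]=1+min(dp[i-c] for c in coins)
...dp[16]=2, dp[17]=3, dp[18]=3, dp[19]=4, dp[20]=2, dp[21]=2
Minimum coins for 21 = 2


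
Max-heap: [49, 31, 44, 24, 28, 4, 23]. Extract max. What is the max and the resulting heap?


Max = 49
Replace root with last, heapify down
Resulting heap: [44, 31, 23, 24, 28, 4]


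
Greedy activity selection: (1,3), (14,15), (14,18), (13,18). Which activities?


Greedy: pick earliest-ending, then skip overlaps.
Selected (2 activities): [(1, 3), (14, 15)]


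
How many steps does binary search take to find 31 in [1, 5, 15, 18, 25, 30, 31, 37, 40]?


Search for 31:
[0,8] mid=4 arr[4]=25
[5,8] mid=6 arr[6]=31
Total: 2 comparisons


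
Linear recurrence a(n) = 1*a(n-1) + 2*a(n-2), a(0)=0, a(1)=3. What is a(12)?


Build bottom-up:
...a(10)=1023, a(11)=2049, a(12)=1*2049+2*1023=4095


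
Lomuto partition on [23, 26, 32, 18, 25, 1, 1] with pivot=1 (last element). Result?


Elements <= 1 go left of pivot.
Result: [1, 1, 32, 18, 25, 23, 26], pivot at index 1


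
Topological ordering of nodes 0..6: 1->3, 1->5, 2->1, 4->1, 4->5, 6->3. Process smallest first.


Kahn's algorithm, process smallest node first
Order: [0, 2, 4, 1, 5, 6, 3]


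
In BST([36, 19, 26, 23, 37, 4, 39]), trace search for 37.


BST root = 36
Search for 37: compare at each node
Path: [36, 37]


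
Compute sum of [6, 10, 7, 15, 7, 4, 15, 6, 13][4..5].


Prefix sums: [0, 6, 16, 23, 38, 45, 49, 64, 70, 83]
Sum[4..5] = prefix[6] - prefix[4] = 49 - 38 = 11


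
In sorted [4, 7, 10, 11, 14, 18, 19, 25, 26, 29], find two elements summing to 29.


Two pointers: lo=0, hi=9
Found pair: (4, 25) summing to 29


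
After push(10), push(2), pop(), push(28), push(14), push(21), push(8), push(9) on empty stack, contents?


push(10) -> [10]
push(2) -> [10, 2]
pop() returns 2 -> [10]
push(28) -> [10, 28]
push(14) -> [10, 28, 14]
push(21) -> [10, 28, 14, 21]
push(8) -> [10, 28, 14, 21, 8]
push(9) -> [10, 28, 14, 21, 8, 9]
Final stack (bottom to top): [10, 28, 14, 21, 8, 9]


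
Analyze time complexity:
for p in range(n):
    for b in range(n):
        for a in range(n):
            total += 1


Per nesting level: O(n) * O(n) * O(n) = O(n^3)
Complexity: O(n^3)


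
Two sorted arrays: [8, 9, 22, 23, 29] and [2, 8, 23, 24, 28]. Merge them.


Compare heads, take smaller each step.
Merged: [2, 8, 8, 9, 22, 23, 23, 24, 28, 29]


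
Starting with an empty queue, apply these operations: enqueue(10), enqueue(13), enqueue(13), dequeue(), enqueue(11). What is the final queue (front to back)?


enqueue(10) -> [10]
enqueue(13) -> [10, 13]
enqueue(13) -> [10, 13, 13]
dequeue() returns 10 -> [13, 13]
enqueue(11) -> [13, 13, 11]
Final queue (front to back): [13, 13, 11]


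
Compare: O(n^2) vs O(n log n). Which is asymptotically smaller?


linearithmic grows slower than quadratic
O(n log n) is asymptotically smaller; O(n^2) grows faster


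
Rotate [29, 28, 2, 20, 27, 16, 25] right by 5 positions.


Right rotate by 5: [2, 20, 27, 16, 25, 29, 28]


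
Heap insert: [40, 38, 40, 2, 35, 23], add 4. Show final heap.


Append 4: [40, 38, 40, 2, 35, 23, 4]
Bubble up: no swaps needed
Result: [40, 38, 40, 2, 35, 23, 4]


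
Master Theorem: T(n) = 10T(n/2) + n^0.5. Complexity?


a=10, b=2, c=0.5. log_2(10)=3.322 > c=0.5. Case 1: O(n^log_b(a)) = O(n^3.322)
Complexity: O(n^3.322)


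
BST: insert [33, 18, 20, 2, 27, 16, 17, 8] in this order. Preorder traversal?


Root = 33; build tree by BST insertion.
Preorder traversal: [33, 18, 2, 16, 8, 17, 20, 27]


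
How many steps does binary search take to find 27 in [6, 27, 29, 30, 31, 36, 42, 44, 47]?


Search for 27:
[0,8] mid=4 arr[4]=31
[0,3] mid=1 arr[1]=27
Total: 2 comparisons


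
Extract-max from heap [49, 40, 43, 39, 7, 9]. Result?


Max = 49
Replace root with last, heapify down
Resulting heap: [43, 40, 9, 39, 7]


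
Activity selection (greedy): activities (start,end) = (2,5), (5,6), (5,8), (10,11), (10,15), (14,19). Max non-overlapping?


Greedy: pick earliest-ending, then skip overlaps.
Selected (4 activities): [(2, 5), (5, 6), (10, 11), (14, 19)]


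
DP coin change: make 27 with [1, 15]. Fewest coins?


dp[0]=0; dp[i]=1+min(dp[i-c] for c in coins)
...dp[22]=8, dp[23]=9, dp[24]=10, dp[25]=11, dp[26]=12, dp[27]=13
Minimum coins for 27 = 13


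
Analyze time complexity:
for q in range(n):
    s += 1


Per nesting level: O(n) = O(n)
Complexity: O(n)


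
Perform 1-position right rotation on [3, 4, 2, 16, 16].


Right rotate by 1: [16, 3, 4, 2, 16]


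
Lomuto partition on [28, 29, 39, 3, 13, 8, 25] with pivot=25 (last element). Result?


Elements <= 25 go left of pivot.
Result: [3, 13, 8, 25, 29, 39, 28], pivot at index 3


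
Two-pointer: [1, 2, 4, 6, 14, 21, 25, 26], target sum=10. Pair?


Two pointers: lo=0, hi=7
Found pair: (4, 6) summing to 10


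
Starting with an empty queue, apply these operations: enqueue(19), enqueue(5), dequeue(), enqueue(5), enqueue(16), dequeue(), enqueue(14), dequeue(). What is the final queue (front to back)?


enqueue(19) -> [19]
enqueue(5) -> [19, 5]
dequeue() returns 19 -> [5]
enqueue(5) -> [5, 5]
enqueue(16) -> [5, 5, 16]
dequeue() returns 5 -> [5, 16]
enqueue(14) -> [5, 16, 14]
dequeue() returns 5 -> [16, 14]
Final queue (front to back): [16, 14]


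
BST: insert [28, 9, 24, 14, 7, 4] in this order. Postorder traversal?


Root = 28; build tree by BST insertion.
Postorder traversal: [4, 7, 14, 24, 9, 28]


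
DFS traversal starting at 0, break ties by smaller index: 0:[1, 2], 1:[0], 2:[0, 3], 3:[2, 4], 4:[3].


DFS stack-based: start with [0]
Visit order: [0, 1, 2, 3, 4]


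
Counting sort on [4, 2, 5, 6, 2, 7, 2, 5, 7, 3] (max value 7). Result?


Count array: [0, 0, 3, 1, 1, 2, 1, 2]
Reconstruct: [2, 2, 2, 3, 4, 5, 5, 6, 7, 7]


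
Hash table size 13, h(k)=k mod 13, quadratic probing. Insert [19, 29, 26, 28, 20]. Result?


Insertions: 19->slot 6; 29->slot 3; 26->slot 0; 28->slot 2; 20->slot 7
Table: [26, None, 28, 29, None, None, 19, 20, None, None, None, None, None]


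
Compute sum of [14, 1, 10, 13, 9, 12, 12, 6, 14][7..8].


Prefix sums: [0, 14, 15, 25, 38, 47, 59, 71, 77, 91]
Sum[7..8] = prefix[9] - prefix[7] = 91 - 71 = 20


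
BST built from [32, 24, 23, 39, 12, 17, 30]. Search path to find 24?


BST root = 32
Search for 24: compare at each node
Path: [32, 24]


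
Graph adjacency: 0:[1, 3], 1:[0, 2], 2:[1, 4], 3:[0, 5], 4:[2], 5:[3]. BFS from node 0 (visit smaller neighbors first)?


BFS queue: start with [0]
Visit order: [0, 1, 3, 2, 5, 4]


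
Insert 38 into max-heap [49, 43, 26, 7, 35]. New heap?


Append 38: [49, 43, 26, 7, 35, 38]
Bubble up: swap idx 5(38) with idx 2(26)
Result: [49, 43, 38, 7, 35, 26]


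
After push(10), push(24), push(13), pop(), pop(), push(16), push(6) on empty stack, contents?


push(10) -> [10]
push(24) -> [10, 24]
push(13) -> [10, 24, 13]
pop() returns 13 -> [10, 24]
pop() returns 24 -> [10]
push(16) -> [10, 16]
push(6) -> [10, 16, 6]
Final stack (bottom to top): [10, 16, 6]


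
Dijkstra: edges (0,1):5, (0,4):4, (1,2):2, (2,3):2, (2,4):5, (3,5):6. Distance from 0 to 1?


Dijkstra from 0:
Distances: {0: 0, 1: 5, 2: 7, 3: 9, 4: 4, 5: 15}
Shortest distance to 1 = 5, path = [0, 1]


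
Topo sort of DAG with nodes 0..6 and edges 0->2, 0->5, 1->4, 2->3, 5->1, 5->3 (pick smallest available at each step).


Kahn's algorithm, process smallest node first
Order: [0, 2, 5, 1, 3, 4, 6]


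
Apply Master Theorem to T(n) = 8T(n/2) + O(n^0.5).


a=8, b=2, c=0.5. log_2(8)=3 > c=0.5. Case 1: O(n^log_b(a)) = O(n^3)
Complexity: O(n^3)


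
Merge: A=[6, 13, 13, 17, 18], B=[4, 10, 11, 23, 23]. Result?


Compare heads, take smaller each step.
Merged: [4, 6, 10, 11, 13, 13, 17, 18, 23, 23]


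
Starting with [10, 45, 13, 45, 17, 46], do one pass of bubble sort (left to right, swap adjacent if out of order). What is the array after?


After one pass: [10, 13, 45, 17, 45, 46]


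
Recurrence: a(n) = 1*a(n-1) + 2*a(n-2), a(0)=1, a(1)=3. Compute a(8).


Build bottom-up:
...a(6)=85, a(7)=171, a(8)=1*171+2*85=341


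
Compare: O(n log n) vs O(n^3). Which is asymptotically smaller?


linearithmic grows slower than cubic
O(n log n) is asymptotically smaller; O(n^3) grows faster


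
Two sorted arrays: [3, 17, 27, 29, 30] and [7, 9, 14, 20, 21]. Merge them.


Compare heads, take smaller each step.
Merged: [3, 7, 9, 14, 17, 20, 21, 27, 29, 30]


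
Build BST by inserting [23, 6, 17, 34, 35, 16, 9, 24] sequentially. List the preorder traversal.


Root = 23; build tree by BST insertion.
Preorder traversal: [23, 6, 17, 16, 9, 34, 24, 35]


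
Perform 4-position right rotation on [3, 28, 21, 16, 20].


Right rotate by 4: [28, 21, 16, 20, 3]


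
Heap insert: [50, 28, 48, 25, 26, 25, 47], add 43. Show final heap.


Append 43: [50, 28, 48, 25, 26, 25, 47, 43]
Bubble up: swap idx 7(43) with idx 3(25); swap idx 3(43) with idx 1(28)
Result: [50, 43, 48, 28, 26, 25, 47, 25]


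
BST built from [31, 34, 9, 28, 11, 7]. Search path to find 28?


BST root = 31
Search for 28: compare at each node
Path: [31, 9, 28]


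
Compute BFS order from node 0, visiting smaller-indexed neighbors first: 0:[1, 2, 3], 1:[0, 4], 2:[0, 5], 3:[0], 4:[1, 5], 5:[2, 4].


BFS queue: start with [0]
Visit order: [0, 1, 2, 3, 4, 5]


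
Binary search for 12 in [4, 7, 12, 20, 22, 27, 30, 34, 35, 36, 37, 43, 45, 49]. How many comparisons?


Search for 12:
[0,13] mid=6 arr[6]=30
[0,5] mid=2 arr[2]=12
Total: 2 comparisons


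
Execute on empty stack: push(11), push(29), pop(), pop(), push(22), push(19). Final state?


push(11) -> [11]
push(29) -> [11, 29]
pop() returns 29 -> [11]
pop() returns 11 -> []
push(22) -> [22]
push(19) -> [22, 19]
Final stack (bottom to top): [22, 19]


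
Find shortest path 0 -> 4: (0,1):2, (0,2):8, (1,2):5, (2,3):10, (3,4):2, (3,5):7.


Dijkstra from 0:
Distances: {0: 0, 1: 2, 2: 7, 3: 17, 4: 19, 5: 24}
Shortest distance to 4 = 19, path = [0, 1, 2, 3, 4]


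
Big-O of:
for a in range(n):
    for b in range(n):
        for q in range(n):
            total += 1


Per nesting level: O(n) * O(n) * O(n) = O(n^3)
Complexity: O(n^3)


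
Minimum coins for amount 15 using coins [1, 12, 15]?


dp[0]=0; dp[i]=1+min(dp[i-c] for c in coins)
...dp[10]=10, dp[11]=11, dp[12]=1, dp[13]=2, dp[14]=3, dp[15]=1
Minimum coins for 15 = 1


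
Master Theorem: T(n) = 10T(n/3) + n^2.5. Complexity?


a=10, b=3, c=2.5. log_3(10)=2.096 < c=2.5. Case 3: O(n^c) = O(n^2.500)
Complexity: O(n^2.500)


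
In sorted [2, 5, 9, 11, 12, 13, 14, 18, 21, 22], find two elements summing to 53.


Two pointers: lo=0, hi=9
No pair sums to 53


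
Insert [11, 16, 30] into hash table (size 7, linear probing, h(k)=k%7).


Insertions: 11->slot 4; 16->slot 2; 30->slot 3
Table: [None, None, 16, 30, 11, None, None]


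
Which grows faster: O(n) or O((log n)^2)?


polylogarithmic grows slower than linear
O((log n)^2) is asymptotically smaller; O(n) grows faster


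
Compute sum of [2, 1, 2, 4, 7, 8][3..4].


Prefix sums: [0, 2, 3, 5, 9, 16, 24]
Sum[3..4] = prefix[5] - prefix[3] = 16 - 5 = 11


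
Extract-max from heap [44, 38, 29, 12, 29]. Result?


Max = 44
Replace root with last, heapify down
Resulting heap: [38, 29, 29, 12]


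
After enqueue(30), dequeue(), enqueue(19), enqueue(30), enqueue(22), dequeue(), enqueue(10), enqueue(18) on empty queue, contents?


enqueue(30) -> [30]
dequeue() returns 30 -> []
enqueue(19) -> [19]
enqueue(30) -> [19, 30]
enqueue(22) -> [19, 30, 22]
dequeue() returns 19 -> [30, 22]
enqueue(10) -> [30, 22, 10]
enqueue(18) -> [30, 22, 10, 18]
Final queue (front to back): [30, 22, 10, 18]


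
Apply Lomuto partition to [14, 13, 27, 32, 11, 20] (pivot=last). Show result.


Elements <= 20 go left of pivot.
Result: [14, 13, 11, 20, 27, 32], pivot at index 3


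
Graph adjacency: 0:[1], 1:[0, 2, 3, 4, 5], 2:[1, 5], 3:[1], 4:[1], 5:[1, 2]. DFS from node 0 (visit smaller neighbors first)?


DFS stack-based: start with [0]
Visit order: [0, 1, 2, 5, 3, 4]


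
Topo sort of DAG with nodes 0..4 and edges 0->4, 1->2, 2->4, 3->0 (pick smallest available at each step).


Kahn's algorithm, process smallest node first
Order: [1, 2, 3, 0, 4]


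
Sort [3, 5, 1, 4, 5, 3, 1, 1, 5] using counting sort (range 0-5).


Count array: [0, 3, 0, 2, 1, 3]
Reconstruct: [1, 1, 1, 3, 3, 4, 5, 5, 5]


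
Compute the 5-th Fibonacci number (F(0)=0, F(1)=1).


F(n)=F(n-1)+F(n-2)
...F(3)=2, F(4)=3, F(5)=5


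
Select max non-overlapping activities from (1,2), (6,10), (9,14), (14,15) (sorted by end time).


Greedy: pick earliest-ending, then skip overlaps.
Selected (3 activities): [(1, 2), (6, 10), (14, 15)]


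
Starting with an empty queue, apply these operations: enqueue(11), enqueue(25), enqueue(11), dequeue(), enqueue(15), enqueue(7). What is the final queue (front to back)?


enqueue(11) -> [11]
enqueue(25) -> [11, 25]
enqueue(11) -> [11, 25, 11]
dequeue() returns 11 -> [25, 11]
enqueue(15) -> [25, 11, 15]
enqueue(7) -> [25, 11, 15, 7]
Final queue (front to back): [25, 11, 15, 7]


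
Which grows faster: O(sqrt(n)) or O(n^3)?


sublinear grows slower than cubic
O(sqrt(n)) is asymptotically smaller; O(n^3) grows faster


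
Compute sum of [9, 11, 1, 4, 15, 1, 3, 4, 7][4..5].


Prefix sums: [0, 9, 20, 21, 25, 40, 41, 44, 48, 55]
Sum[4..5] = prefix[6] - prefix[4] = 41 - 25 = 16


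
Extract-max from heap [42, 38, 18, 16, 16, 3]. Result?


Max = 42
Replace root with last, heapify down
Resulting heap: [38, 16, 18, 3, 16]


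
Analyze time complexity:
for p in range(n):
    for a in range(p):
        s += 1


Per nesting level: O(n) * O(n) [triangular over p] = O(n^2)
Complexity: O(n^2)


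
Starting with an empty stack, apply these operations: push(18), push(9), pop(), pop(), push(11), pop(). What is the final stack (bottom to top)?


push(18) -> [18]
push(9) -> [18, 9]
pop() returns 9 -> [18]
pop() returns 18 -> []
push(11) -> [11]
pop() returns 11 -> []
Final stack (bottom to top): []


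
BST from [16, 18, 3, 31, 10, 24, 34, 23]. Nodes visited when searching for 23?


BST root = 16
Search for 23: compare at each node
Path: [16, 18, 31, 24, 23]


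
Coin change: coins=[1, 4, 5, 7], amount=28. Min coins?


dp[0]=0; dp[i]=1+min(dp[i-c] for c in coins)
...dp[23]=4, dp[24]=4, dp[25]=4, dp[26]=4, dp[27]=5, dp[28]=4
Minimum coins for 28 = 4


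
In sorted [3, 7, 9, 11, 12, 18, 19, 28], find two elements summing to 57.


Two pointers: lo=0, hi=7
No pair sums to 57


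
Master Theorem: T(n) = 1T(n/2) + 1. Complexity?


a=1, b=2, c=0. log_2(1)=0 = c=0. Case 2: O(n^c log n) = O(log n)
Complexity: O(log n)


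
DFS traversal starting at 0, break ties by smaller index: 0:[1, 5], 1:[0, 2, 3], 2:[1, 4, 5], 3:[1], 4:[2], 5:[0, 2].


DFS stack-based: start with [0]
Visit order: [0, 1, 2, 4, 5, 3]


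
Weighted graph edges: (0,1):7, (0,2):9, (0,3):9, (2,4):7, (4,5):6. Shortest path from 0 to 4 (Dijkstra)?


Dijkstra from 0:
Distances: {0: 0, 1: 7, 2: 9, 3: 9, 4: 16, 5: 22}
Shortest distance to 4 = 16, path = [0, 2, 4]


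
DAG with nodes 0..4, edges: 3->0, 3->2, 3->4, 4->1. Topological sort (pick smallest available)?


Kahn's algorithm, process smallest node first
Order: [3, 0, 2, 4, 1]


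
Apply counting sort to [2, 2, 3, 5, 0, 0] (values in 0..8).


Count array: [2, 0, 2, 1, 0, 1, 0, 0, 0]
Reconstruct: [0, 0, 2, 2, 3, 5]


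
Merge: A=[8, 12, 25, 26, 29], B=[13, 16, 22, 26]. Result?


Compare heads, take smaller each step.
Merged: [8, 12, 13, 16, 22, 25, 26, 26, 29]


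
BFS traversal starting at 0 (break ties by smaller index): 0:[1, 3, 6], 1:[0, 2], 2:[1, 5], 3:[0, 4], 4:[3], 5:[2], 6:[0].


BFS queue: start with [0]
Visit order: [0, 1, 3, 6, 2, 4, 5]


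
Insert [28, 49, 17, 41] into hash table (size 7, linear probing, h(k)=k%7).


Insertions: 28->slot 0; 49->slot 1; 17->slot 3; 41->slot 6
Table: [28, 49, None, 17, None, None, 41]


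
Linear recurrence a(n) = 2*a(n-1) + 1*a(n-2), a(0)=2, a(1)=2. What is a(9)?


Build bottom-up:
...a(7)=478, a(8)=1154, a(9)=2*1154+1*478=2786


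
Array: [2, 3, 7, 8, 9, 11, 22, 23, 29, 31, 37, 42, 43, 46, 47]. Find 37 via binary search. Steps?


Search for 37:
[0,14] mid=7 arr[7]=23
[8,14] mid=11 arr[11]=42
[8,10] mid=9 arr[9]=31
[10,10] mid=10 arr[10]=37
Total: 4 comparisons


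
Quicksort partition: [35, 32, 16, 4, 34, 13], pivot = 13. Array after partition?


Elements <= 13 go left of pivot.
Result: [4, 13, 16, 35, 34, 32], pivot at index 1


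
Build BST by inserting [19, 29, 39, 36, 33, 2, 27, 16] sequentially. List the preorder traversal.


Root = 19; build tree by BST insertion.
Preorder traversal: [19, 2, 16, 29, 27, 39, 36, 33]


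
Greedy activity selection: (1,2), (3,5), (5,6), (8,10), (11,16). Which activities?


Greedy: pick earliest-ending, then skip overlaps.
Selected (5 activities): [(1, 2), (3, 5), (5, 6), (8, 10), (11, 16)]


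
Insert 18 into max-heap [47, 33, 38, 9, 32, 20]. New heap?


Append 18: [47, 33, 38, 9, 32, 20, 18]
Bubble up: no swaps needed
Result: [47, 33, 38, 9, 32, 20, 18]


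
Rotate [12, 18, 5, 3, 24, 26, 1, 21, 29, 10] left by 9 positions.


Left rotate by 9: [10, 12, 18, 5, 3, 24, 26, 1, 21, 29]


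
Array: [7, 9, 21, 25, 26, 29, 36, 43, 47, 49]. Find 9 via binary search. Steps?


Search for 9:
[0,9] mid=4 arr[4]=26
[0,3] mid=1 arr[1]=9
Total: 2 comparisons


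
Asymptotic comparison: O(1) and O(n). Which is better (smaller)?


constant grows slower than linear
O(1) is asymptotically smaller; O(n) grows faster


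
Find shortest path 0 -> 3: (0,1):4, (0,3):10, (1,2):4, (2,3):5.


Dijkstra from 0:
Distances: {0: 0, 1: 4, 2: 8, 3: 10}
Shortest distance to 3 = 10, path = [0, 3]


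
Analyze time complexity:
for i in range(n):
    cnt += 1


Per nesting level: O(n) = O(n)
Complexity: O(n)


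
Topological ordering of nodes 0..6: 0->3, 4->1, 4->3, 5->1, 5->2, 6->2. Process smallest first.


Kahn's algorithm, process smallest node first
Order: [0, 4, 3, 5, 1, 6, 2]


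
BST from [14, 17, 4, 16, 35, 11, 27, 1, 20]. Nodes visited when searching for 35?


BST root = 14
Search for 35: compare at each node
Path: [14, 17, 35]


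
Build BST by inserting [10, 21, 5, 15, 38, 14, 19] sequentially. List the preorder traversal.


Root = 10; build tree by BST insertion.
Preorder traversal: [10, 5, 21, 15, 14, 19, 38]


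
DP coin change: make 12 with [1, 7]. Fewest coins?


dp[0]=0; dp[i]=1+min(dp[i-c] for c in coins)
...dp[7]=1, dp[8]=2, dp[9]=3, dp[10]=4, dp[11]=5, dp[12]=6
Minimum coins for 12 = 6


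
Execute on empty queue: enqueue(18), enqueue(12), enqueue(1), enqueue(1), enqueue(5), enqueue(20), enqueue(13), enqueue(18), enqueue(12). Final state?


enqueue(18) -> [18]
enqueue(12) -> [18, 12]
enqueue(1) -> [18, 12, 1]
enqueue(1) -> [18, 12, 1, 1]
enqueue(5) -> [18, 12, 1, 1, 5]
enqueue(20) -> [18, 12, 1, 1, 5, 20]
enqueue(13) -> [18, 12, 1, 1, 5, 20, 13]
enqueue(18) -> [18, 12, 1, 1, 5, 20, 13, 18]
enqueue(12) -> [18, 12, 1, 1, 5, 20, 13, 18, 12]
Final queue (front to back): [18, 12, 1, 1, 5, 20, 13, 18, 12]


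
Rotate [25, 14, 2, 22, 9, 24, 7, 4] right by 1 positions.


Right rotate by 1: [4, 25, 14, 2, 22, 9, 24, 7]


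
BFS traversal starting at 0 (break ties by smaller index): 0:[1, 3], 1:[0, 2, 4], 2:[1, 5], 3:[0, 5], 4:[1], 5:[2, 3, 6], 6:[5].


BFS queue: start with [0]
Visit order: [0, 1, 3, 2, 4, 5, 6]


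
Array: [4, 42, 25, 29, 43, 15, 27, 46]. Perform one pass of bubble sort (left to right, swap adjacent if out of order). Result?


After one pass: [4, 25, 29, 42, 15, 27, 43, 46]


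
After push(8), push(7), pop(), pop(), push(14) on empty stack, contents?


push(8) -> [8]
push(7) -> [8, 7]
pop() returns 7 -> [8]
pop() returns 8 -> []
push(14) -> [14]
Final stack (bottom to top): [14]


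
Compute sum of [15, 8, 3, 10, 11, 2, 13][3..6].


Prefix sums: [0, 15, 23, 26, 36, 47, 49, 62]
Sum[3..6] = prefix[7] - prefix[3] = 62 - 26 = 36


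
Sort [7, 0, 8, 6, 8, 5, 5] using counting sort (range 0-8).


Count array: [1, 0, 0, 0, 0, 2, 1, 1, 2]
Reconstruct: [0, 5, 5, 6, 7, 8, 8]


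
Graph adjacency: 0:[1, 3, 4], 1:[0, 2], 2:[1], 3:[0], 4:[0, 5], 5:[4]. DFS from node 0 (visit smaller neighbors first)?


DFS stack-based: start with [0]
Visit order: [0, 1, 2, 3, 4, 5]


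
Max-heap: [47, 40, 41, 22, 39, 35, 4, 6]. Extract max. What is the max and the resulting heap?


Max = 47
Replace root with last, heapify down
Resulting heap: [41, 40, 35, 22, 39, 6, 4]


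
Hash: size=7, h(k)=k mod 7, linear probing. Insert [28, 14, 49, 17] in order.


Insertions: 28->slot 0; 14->slot 1; 49->slot 2; 17->slot 3
Table: [28, 14, 49, 17, None, None, None]


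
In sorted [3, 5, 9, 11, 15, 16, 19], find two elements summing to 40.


Two pointers: lo=0, hi=6
No pair sums to 40


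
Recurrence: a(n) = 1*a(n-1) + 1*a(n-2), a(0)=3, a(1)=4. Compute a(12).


Build bottom-up:
...a(10)=322, a(11)=521, a(12)=1*521+1*322=843


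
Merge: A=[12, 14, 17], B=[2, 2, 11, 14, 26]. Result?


Compare heads, take smaller each step.
Merged: [2, 2, 11, 12, 14, 14, 17, 26]


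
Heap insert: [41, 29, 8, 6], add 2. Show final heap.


Append 2: [41, 29, 8, 6, 2]
Bubble up: no swaps needed
Result: [41, 29, 8, 6, 2]


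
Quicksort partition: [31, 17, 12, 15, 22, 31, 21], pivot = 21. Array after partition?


Elements <= 21 go left of pivot.
Result: [17, 12, 15, 21, 22, 31, 31], pivot at index 3


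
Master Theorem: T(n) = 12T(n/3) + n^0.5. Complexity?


a=12, b=3, c=0.5. log_3(12)=2.262 > c=0.5. Case 1: O(n^log_b(a)) = O(n^2.262)
Complexity: O(n^2.262)


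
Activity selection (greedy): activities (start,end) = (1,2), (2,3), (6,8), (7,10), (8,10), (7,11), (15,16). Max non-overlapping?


Greedy: pick earliest-ending, then skip overlaps.
Selected (5 activities): [(1, 2), (2, 3), (6, 8), (8, 10), (15, 16)]


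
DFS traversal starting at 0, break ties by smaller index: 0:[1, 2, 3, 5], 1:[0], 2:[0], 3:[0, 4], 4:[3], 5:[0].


DFS stack-based: start with [0]
Visit order: [0, 1, 2, 3, 4, 5]


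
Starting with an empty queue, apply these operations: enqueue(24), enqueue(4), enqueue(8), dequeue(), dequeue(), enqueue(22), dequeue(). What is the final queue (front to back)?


enqueue(24) -> [24]
enqueue(4) -> [24, 4]
enqueue(8) -> [24, 4, 8]
dequeue() returns 24 -> [4, 8]
dequeue() returns 4 -> [8]
enqueue(22) -> [8, 22]
dequeue() returns 8 -> [22]
Final queue (front to back): [22]


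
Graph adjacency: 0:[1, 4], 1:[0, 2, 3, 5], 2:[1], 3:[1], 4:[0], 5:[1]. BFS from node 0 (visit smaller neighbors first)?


BFS queue: start with [0]
Visit order: [0, 1, 4, 2, 3, 5]


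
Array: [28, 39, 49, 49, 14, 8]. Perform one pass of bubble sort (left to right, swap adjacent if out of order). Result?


After one pass: [28, 39, 49, 14, 8, 49]


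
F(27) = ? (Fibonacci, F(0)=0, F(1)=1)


F(n)=F(n-1)+F(n-2)
...F(25)=75025, F(26)=121393, F(27)=196418


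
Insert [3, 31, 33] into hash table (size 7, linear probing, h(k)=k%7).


Insertions: 3->slot 3; 31->slot 4; 33->slot 5
Table: [None, None, None, 3, 31, 33, None]


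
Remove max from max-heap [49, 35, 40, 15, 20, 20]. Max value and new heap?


Max = 49
Replace root with last, heapify down
Resulting heap: [40, 35, 20, 15, 20]


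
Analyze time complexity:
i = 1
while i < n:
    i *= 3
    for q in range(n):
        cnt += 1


Per nesting level: O(log n) * O(n) = O(n log n)
Complexity: O(n log n)


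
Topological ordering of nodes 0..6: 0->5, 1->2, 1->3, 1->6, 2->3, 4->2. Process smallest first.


Kahn's algorithm, process smallest node first
Order: [0, 1, 4, 2, 3, 5, 6]


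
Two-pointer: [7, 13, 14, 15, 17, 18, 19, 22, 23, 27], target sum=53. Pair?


Two pointers: lo=0, hi=9
No pair sums to 53


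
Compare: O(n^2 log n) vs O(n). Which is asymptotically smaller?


linear grows slower than n^2 log n
O(n) is asymptotically smaller; O(n^2 log n) grows faster


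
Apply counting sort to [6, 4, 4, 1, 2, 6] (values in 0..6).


Count array: [0, 1, 1, 0, 2, 0, 2]
Reconstruct: [1, 2, 4, 4, 6, 6]


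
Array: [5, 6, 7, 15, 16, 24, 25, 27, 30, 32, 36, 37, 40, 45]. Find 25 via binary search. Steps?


Search for 25:
[0,13] mid=6 arr[6]=25
Total: 1 comparisons


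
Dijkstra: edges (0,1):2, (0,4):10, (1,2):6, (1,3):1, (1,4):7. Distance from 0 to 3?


Dijkstra from 0:
Distances: {0: 0, 1: 2, 2: 8, 3: 3, 4: 9}
Shortest distance to 3 = 3, path = [0, 1, 3]


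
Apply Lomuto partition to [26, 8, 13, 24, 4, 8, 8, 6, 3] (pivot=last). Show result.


Elements <= 3 go left of pivot.
Result: [3, 8, 13, 24, 4, 8, 8, 6, 26], pivot at index 0


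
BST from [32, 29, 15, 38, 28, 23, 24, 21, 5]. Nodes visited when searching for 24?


BST root = 32
Search for 24: compare at each node
Path: [32, 29, 15, 28, 23, 24]


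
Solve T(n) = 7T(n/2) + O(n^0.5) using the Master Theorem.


a=7, b=2, c=0.5. log_2(7)=2.807 > c=0.5. Case 1: O(n^log_b(a)) = O(n^2.807)
Complexity: O(n^2.807)


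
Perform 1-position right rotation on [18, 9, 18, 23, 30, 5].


Right rotate by 1: [5, 18, 9, 18, 23, 30]


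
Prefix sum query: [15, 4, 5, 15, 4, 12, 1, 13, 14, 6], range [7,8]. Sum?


Prefix sums: [0, 15, 19, 24, 39, 43, 55, 56, 69, 83, 89]
Sum[7..8] = prefix[9] - prefix[7] = 83 - 56 = 27


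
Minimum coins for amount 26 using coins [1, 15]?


dp[0]=0; dp[i]=1+min(dp[i-c] for c in coins)
...dp[21]=7, dp[22]=8, dp[23]=9, dp[24]=10, dp[25]=11, dp[26]=12
Minimum coins for 26 = 12


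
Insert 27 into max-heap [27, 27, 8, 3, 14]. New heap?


Append 27: [27, 27, 8, 3, 14, 27]
Bubble up: swap idx 5(27) with idx 2(8)
Result: [27, 27, 27, 3, 14, 8]


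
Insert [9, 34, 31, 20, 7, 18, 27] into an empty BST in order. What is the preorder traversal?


Root = 9; build tree by BST insertion.
Preorder traversal: [9, 7, 34, 31, 20, 18, 27]


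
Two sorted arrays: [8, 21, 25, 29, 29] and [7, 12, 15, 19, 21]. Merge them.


Compare heads, take smaller each step.
Merged: [7, 8, 12, 15, 19, 21, 21, 25, 29, 29]


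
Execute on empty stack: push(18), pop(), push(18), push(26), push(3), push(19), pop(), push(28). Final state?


push(18) -> [18]
pop() returns 18 -> []
push(18) -> [18]
push(26) -> [18, 26]
push(3) -> [18, 26, 3]
push(19) -> [18, 26, 3, 19]
pop() returns 19 -> [18, 26, 3]
push(28) -> [18, 26, 3, 28]
Final stack (bottom to top): [18, 26, 3, 28]


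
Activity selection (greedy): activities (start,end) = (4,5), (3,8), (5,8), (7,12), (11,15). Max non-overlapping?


Greedy: pick earliest-ending, then skip overlaps.
Selected (3 activities): [(4, 5), (5, 8), (11, 15)]


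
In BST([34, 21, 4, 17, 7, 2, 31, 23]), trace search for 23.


BST root = 34
Search for 23: compare at each node
Path: [34, 21, 31, 23]


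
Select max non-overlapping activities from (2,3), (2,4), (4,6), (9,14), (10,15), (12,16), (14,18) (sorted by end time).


Greedy: pick earliest-ending, then skip overlaps.
Selected (4 activities): [(2, 3), (4, 6), (9, 14), (14, 18)]


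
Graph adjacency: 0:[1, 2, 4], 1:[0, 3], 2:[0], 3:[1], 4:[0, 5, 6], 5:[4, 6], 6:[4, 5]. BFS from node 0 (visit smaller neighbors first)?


BFS queue: start with [0]
Visit order: [0, 1, 2, 4, 3, 5, 6]


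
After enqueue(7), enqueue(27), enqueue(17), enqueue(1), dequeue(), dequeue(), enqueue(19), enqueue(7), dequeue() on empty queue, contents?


enqueue(7) -> [7]
enqueue(27) -> [7, 27]
enqueue(17) -> [7, 27, 17]
enqueue(1) -> [7, 27, 17, 1]
dequeue() returns 7 -> [27, 17, 1]
dequeue() returns 27 -> [17, 1]
enqueue(19) -> [17, 1, 19]
enqueue(7) -> [17, 1, 19, 7]
dequeue() returns 17 -> [1, 19, 7]
Final queue (front to back): [1, 19, 7]


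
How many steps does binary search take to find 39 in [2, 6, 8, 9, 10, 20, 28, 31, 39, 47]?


Search for 39:
[0,9] mid=4 arr[4]=10
[5,9] mid=7 arr[7]=31
[8,9] mid=8 arr[8]=39
Total: 3 comparisons


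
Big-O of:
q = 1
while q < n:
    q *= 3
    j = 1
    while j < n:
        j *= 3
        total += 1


Per nesting level: O(log n) * O(log n) = O((log n)^2)
Complexity: O((log n)^2)


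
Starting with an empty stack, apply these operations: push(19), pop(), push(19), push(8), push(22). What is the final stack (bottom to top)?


push(19) -> [19]
pop() returns 19 -> []
push(19) -> [19]
push(8) -> [19, 8]
push(22) -> [19, 8, 22]
Final stack (bottom to top): [19, 8, 22]


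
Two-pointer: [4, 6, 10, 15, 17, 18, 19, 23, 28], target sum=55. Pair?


Two pointers: lo=0, hi=8
No pair sums to 55


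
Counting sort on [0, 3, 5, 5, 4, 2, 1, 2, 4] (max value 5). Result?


Count array: [1, 1, 2, 1, 2, 2]
Reconstruct: [0, 1, 2, 2, 3, 4, 4, 5, 5]


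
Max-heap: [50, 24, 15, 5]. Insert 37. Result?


Append 37: [50, 24, 15, 5, 37]
Bubble up: swap idx 4(37) with idx 1(24)
Result: [50, 37, 15, 5, 24]


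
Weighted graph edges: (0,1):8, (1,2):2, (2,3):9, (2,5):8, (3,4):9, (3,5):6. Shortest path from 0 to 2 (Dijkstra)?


Dijkstra from 0:
Distances: {0: 0, 1: 8, 2: 10, 3: 19, 4: 28, 5: 18}
Shortest distance to 2 = 10, path = [0, 1, 2]


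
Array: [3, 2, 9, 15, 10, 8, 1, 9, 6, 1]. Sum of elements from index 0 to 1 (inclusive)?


Prefix sums: [0, 3, 5, 14, 29, 39, 47, 48, 57, 63, 64]
Sum[0..1] = prefix[2] - prefix[0] = 5 - 0 = 5


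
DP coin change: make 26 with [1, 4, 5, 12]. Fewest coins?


dp[0]=0; dp[i]=1+min(dp[i-c] for c in coins)
...dp[21]=3, dp[22]=3, dp[23]=4, dp[24]=2, dp[25]=3, dp[26]=4
Minimum coins for 26 = 4


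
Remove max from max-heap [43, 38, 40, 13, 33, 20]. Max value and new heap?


Max = 43
Replace root with last, heapify down
Resulting heap: [40, 38, 20, 13, 33]


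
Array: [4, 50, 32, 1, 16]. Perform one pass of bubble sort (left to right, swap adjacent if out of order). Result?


After one pass: [4, 32, 1, 16, 50]


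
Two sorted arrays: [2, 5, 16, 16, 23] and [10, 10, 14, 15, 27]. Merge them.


Compare heads, take smaller each step.
Merged: [2, 5, 10, 10, 14, 15, 16, 16, 23, 27]


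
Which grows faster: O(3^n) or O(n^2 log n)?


n^2 log n grows slower than exponential (base 3)
O(n^2 log n) is asymptotically smaller; O(3^n) grows faster


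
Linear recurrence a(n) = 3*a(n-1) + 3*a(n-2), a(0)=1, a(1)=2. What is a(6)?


Build bottom-up:
...a(4)=126, a(5)=477, a(6)=3*477+3*126=1809


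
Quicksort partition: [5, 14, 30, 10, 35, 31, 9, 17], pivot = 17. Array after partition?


Elements <= 17 go left of pivot.
Result: [5, 14, 10, 9, 17, 31, 30, 35], pivot at index 4


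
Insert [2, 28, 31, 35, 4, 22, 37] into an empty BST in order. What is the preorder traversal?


Root = 2; build tree by BST insertion.
Preorder traversal: [2, 28, 4, 22, 31, 35, 37]


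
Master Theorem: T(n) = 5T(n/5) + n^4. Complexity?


a=5, b=5, c=4. log_5(5)=1 < c=4. Case 3: O(n^c) = O(n^4)
Complexity: O(n^4)


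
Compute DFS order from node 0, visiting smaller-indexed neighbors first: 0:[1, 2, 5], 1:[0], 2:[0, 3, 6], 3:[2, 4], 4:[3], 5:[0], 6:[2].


DFS stack-based: start with [0]
Visit order: [0, 1, 2, 3, 4, 6, 5]


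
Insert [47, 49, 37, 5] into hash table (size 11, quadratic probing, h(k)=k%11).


Insertions: 47->slot 3; 49->slot 5; 37->slot 4; 5->slot 6
Table: [None, None, None, 47, 37, 49, 5, None, None, None, None]


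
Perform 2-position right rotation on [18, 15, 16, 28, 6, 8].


Right rotate by 2: [6, 8, 18, 15, 16, 28]


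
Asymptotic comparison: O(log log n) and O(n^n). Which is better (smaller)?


double-logarithmic grows slower than n^n
O(log log n) is asymptotically smaller; O(n^n) grows faster


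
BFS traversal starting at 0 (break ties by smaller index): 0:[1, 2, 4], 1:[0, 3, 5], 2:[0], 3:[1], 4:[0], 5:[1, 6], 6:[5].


BFS queue: start with [0]
Visit order: [0, 1, 2, 4, 3, 5, 6]


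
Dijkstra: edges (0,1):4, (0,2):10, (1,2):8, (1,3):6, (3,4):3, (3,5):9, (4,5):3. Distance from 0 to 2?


Dijkstra from 0:
Distances: {0: 0, 1: 4, 2: 10, 3: 10, 4: 13, 5: 16}
Shortest distance to 2 = 10, path = [0, 2]


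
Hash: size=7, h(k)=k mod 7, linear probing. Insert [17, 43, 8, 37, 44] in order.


Insertions: 17->slot 3; 43->slot 1; 8->slot 2; 37->slot 4; 44->slot 5
Table: [None, 43, 8, 17, 37, 44, None]


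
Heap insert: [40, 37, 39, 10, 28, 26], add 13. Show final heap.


Append 13: [40, 37, 39, 10, 28, 26, 13]
Bubble up: no swaps needed
Result: [40, 37, 39, 10, 28, 26, 13]


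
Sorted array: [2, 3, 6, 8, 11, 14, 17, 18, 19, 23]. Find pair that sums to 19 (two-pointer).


Two pointers: lo=0, hi=9
Found pair: (2, 17) summing to 19


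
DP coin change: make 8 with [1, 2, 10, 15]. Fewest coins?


dp[0]=0; dp[i]=1+min(dp[i-c] for c in coins)
...dp[3]=2, dp[4]=2, dp[5]=3, dp[6]=3, dp[7]=4, dp[8]=4
Minimum coins for 8 = 4


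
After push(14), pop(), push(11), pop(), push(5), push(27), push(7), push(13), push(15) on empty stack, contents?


push(14) -> [14]
pop() returns 14 -> []
push(11) -> [11]
pop() returns 11 -> []
push(5) -> [5]
push(27) -> [5, 27]
push(7) -> [5, 27, 7]
push(13) -> [5, 27, 7, 13]
push(15) -> [5, 27, 7, 13, 15]
Final stack (bottom to top): [5, 27, 7, 13, 15]


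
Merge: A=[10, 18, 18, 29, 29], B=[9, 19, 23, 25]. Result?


Compare heads, take smaller each step.
Merged: [9, 10, 18, 18, 19, 23, 25, 29, 29]


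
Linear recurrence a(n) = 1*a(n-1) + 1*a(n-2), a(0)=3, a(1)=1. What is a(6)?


Build bottom-up:
...a(4)=9, a(5)=14, a(6)=1*14+1*9=23


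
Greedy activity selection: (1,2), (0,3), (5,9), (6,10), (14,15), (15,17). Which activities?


Greedy: pick earliest-ending, then skip overlaps.
Selected (4 activities): [(1, 2), (5, 9), (14, 15), (15, 17)]


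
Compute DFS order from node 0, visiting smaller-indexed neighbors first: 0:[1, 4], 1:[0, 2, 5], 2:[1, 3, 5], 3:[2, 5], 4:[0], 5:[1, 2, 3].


DFS stack-based: start with [0]
Visit order: [0, 1, 2, 3, 5, 4]


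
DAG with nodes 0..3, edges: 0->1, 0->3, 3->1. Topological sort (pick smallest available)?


Kahn's algorithm, process smallest node first
Order: [0, 2, 3, 1]


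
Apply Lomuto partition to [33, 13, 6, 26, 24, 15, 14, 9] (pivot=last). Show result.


Elements <= 9 go left of pivot.
Result: [6, 9, 33, 26, 24, 15, 14, 13], pivot at index 1


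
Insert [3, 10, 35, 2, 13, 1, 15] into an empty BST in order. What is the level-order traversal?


Root = 3; build tree by BST insertion.
Level-Order traversal: [3, 2, 10, 1, 35, 13, 15]


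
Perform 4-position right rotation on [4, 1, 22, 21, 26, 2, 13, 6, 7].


Right rotate by 4: [2, 13, 6, 7, 4, 1, 22, 21, 26]


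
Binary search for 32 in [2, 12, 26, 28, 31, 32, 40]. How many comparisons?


Search for 32:
[0,6] mid=3 arr[3]=28
[4,6] mid=5 arr[5]=32
Total: 2 comparisons


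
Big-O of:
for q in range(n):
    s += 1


Per nesting level: O(n) = O(n)
Complexity: O(n)


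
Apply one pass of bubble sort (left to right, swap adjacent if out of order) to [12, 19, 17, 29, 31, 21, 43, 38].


After one pass: [12, 17, 19, 29, 21, 31, 38, 43]


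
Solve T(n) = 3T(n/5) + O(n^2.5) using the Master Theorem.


a=3, b=5, c=2.5. log_5(3)=0.683 < c=2.5. Case 3: O(n^c) = O(n^2.500)
Complexity: O(n^2.500)


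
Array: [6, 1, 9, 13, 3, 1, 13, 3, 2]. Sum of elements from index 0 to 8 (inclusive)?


Prefix sums: [0, 6, 7, 16, 29, 32, 33, 46, 49, 51]
Sum[0..8] = prefix[9] - prefix[0] = 51 - 0 = 51


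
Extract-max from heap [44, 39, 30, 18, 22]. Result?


Max = 44
Replace root with last, heapify down
Resulting heap: [39, 22, 30, 18]


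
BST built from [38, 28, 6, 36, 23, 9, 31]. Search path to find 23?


BST root = 38
Search for 23: compare at each node
Path: [38, 28, 6, 23]


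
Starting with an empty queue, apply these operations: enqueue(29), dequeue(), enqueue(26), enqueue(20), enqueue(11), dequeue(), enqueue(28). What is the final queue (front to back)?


enqueue(29) -> [29]
dequeue() returns 29 -> []
enqueue(26) -> [26]
enqueue(20) -> [26, 20]
enqueue(11) -> [26, 20, 11]
dequeue() returns 26 -> [20, 11]
enqueue(28) -> [20, 11, 28]
Final queue (front to back): [20, 11, 28]


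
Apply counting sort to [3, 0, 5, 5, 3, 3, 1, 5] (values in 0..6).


Count array: [1, 1, 0, 3, 0, 3, 0]
Reconstruct: [0, 1, 3, 3, 3, 5, 5, 5]


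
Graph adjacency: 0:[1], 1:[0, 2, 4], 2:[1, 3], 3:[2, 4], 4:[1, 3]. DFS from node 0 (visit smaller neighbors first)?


DFS stack-based: start with [0]
Visit order: [0, 1, 2, 3, 4]


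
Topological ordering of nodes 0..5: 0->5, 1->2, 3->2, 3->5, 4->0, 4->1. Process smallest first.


Kahn's algorithm, process smallest node first
Order: [3, 4, 0, 1, 2, 5]


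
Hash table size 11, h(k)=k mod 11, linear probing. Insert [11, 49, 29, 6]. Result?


Insertions: 11->slot 0; 49->slot 5; 29->slot 7; 6->slot 6
Table: [11, None, None, None, None, 49, 6, 29, None, None, None]


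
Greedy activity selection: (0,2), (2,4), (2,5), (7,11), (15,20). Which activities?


Greedy: pick earliest-ending, then skip overlaps.
Selected (4 activities): [(0, 2), (2, 4), (7, 11), (15, 20)]


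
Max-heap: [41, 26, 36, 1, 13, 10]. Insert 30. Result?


Append 30: [41, 26, 36, 1, 13, 10, 30]
Bubble up: no swaps needed
Result: [41, 26, 36, 1, 13, 10, 30]


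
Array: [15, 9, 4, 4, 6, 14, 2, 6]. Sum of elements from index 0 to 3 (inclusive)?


Prefix sums: [0, 15, 24, 28, 32, 38, 52, 54, 60]
Sum[0..3] = prefix[4] - prefix[0] = 32 - 0 = 32


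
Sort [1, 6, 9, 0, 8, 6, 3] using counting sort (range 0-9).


Count array: [1, 1, 0, 1, 0, 0, 2, 0, 1, 1]
Reconstruct: [0, 1, 3, 6, 6, 8, 9]


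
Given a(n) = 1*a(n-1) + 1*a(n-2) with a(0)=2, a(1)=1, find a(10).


Build bottom-up:
...a(8)=47, a(9)=76, a(10)=1*76+1*47=123


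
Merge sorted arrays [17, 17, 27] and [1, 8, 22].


Compare heads, take smaller each step.
Merged: [1, 8, 17, 17, 22, 27]


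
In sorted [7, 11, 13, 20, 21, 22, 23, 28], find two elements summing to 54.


Two pointers: lo=0, hi=7
No pair sums to 54


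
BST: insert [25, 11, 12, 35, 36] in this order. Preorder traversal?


Root = 25; build tree by BST insertion.
Preorder traversal: [25, 11, 12, 35, 36]


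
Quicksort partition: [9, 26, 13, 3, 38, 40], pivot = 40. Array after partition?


Elements <= 40 go left of pivot.
Result: [9, 26, 13, 3, 38, 40], pivot at index 5
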